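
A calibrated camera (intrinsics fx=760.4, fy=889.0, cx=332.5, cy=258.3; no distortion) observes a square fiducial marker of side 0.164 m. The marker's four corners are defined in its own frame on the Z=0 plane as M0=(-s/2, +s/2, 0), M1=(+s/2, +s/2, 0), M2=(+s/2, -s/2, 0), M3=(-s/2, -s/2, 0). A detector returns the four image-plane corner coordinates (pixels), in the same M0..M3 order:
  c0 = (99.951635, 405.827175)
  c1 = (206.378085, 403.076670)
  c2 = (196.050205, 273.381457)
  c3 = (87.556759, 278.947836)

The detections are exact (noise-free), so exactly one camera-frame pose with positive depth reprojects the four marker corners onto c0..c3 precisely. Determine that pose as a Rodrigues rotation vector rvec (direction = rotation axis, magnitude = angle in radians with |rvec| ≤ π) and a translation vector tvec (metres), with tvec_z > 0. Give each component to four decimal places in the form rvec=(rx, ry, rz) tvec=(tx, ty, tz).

rvec=(0.1500, 0.1404, -0.0556) tvec=(-0.2701, 0.1030, 1.1069)

Intrinsics K: fx=760.4, fy=889.0, cx=332.5, cy=258.3
Marker side s = 0.164 m; corners in marker frame (Z=0):
  M0 = (-0.0820, +0.0820, 0)
  M1 = (+0.0820, +0.0820, 0)
  M2 = (+0.0820, -0.0820, 0)
  M3 = (-0.0820, -0.0820, 0)
Detected image corners:
  c0 = (99.951635, 405.827175) px
  c1 = (206.378085, 403.076670) px
  c2 = (196.050205, 273.381457) px
  c3 = (87.556759, 278.947836) px
Planar DLT: solve 8×8 A·h = b for H (H[2,2]=1):
  H  [+636.06284 +88.66237 +146.97421]
  H  [-69.36604 +826.72467 +341.01935]
  H  [-0.12959 +0.13099 +1.00000]
B = K⁻¹H; ‖b₁‖=0.903408, ‖b₂‖=0.903408; λ = 2/(‖b₁‖+‖b₂‖) = 1.106920, sign → tz>0 ⇒ λ=+1.106920
r₁ = λ·B[:,0] = (+0.98865,-0.04469,-0.14345); r₂ = λ·B[:,1] = (+0.06567,+0.98725,+0.14499)
r₃ = r₁×r₂ = (+0.13514,-0.15277,+0.97898); SVD([r₁ r₂ r₃]) → R = UVᵀ:
  R  [+0.98865 +0.06567 +0.13514]
  R  [-0.04469 +0.98725 -0.15277]
  R  [-0.14345 +0.14499 +0.97898]
t = (-0.27007, +0.10300, +1.10692) m
tr R = 2.954878; θ = arccos((tr R − 1)/2) = 0.212822 rad = 12.194°
axis k = ((R−Rᵀ)₃₂, (R−Rᵀ)₁₃, (R−Rᵀ)₂₁) / (2 sinθ) = (+0.704864, +0.659487, -0.261235)
rvec = θ·k = (+0.150010, +0.140353, -0.055596)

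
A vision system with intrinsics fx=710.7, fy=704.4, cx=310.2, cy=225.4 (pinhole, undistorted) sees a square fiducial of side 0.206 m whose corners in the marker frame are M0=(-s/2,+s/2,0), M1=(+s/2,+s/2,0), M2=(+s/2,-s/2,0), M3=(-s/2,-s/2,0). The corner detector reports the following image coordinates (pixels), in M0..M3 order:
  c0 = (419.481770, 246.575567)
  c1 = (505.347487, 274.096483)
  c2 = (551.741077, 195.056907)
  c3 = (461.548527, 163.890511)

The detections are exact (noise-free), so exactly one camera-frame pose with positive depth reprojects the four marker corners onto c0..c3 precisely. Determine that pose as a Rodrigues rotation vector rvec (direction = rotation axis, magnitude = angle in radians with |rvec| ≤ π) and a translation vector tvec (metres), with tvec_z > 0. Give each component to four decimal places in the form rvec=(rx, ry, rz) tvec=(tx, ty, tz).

rvec=(0.4845, -0.0922, 0.3422) tvec=(0.3663, -0.0087, 1.4947)

Intrinsics K: fx=710.7, fy=704.4, cx=310.2, cy=225.4
Marker side s = 0.206 m; corners in marker frame (Z=0):
  M0 = (-0.1030, +0.1030, 0)
  M1 = (+0.1030, +0.1030, 0)
  M2 = (+0.1030, -0.1030, 0)
  M3 = (-0.1030, -0.1030, 0)
Detected image corners:
  c0 = (419.481770, 246.575567) px
  c1 = (505.347487, 274.096483) px
  c2 = (551.741077, 195.056907) px
  c3 = (461.548527, 163.890511) px
Planar DLT: solve 8×8 A·h = b for H (H[2,2]=1):
  H  [+481.20913 -71.98636 +484.36532]
  H  [+166.77601 +457.26373 +221.30163]
  H  [+0.11187 +0.29481 +1.00000]
B = K⁻¹H; ‖b₁‖=0.669044, ‖b₂‖=0.669044; λ = 2/(‖b₁‖+‖b₂‖) = 1.494670, sign → tz>0 ⇒ λ=+1.494670
r₁ = λ·B[:,0] = (+0.93905,+0.30038,+0.16720); r₂ = λ·B[:,1] = (-0.34372,+0.82927,+0.44064)
r₃ = r₁×r₂ = (-0.00629,-0.47126,+0.88197); SVD([r₁ r₂ r₃]) → R = UVᵀ:
  R  [+0.93905 -0.34372 -0.00629]
  R  [+0.30038 +0.82927 -0.47126]
  R  [+0.16720 +0.44064 +0.88197]
t = (+0.36629, -0.00870, +1.49467) m
tr R = 2.650293; θ = arccos((tr R − 1)/2) = 0.600335 rad = 34.397°
axis k = ((R−Rᵀ)₃₂, (R−Rᵀ)₁₃, (R−Rᵀ)₂₁) / (2 sinθ) = (+0.807108, -0.153559, +0.570084)
rvec = θ·k = (+0.484535, -0.092187, +0.342242)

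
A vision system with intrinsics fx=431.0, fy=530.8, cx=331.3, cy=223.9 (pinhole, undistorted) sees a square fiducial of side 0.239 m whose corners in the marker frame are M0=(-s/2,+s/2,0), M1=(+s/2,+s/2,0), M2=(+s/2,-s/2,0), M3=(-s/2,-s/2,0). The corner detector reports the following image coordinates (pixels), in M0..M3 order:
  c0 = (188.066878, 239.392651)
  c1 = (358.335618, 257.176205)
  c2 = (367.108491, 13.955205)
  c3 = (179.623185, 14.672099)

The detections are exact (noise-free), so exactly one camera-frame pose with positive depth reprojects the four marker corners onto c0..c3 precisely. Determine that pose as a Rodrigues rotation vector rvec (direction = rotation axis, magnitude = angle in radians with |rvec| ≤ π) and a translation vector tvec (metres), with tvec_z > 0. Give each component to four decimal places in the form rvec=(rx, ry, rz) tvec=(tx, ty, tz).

rvec=(0.2197, 0.1987, 0.0512) tvec=(-0.0788, -0.0904, 0.5504)

Intrinsics K: fx=431.0, fy=530.8, cx=331.3, cy=223.9
Marker side s = 0.239 m; corners in marker frame (Z=0):
  M0 = (-0.1195, +0.1195, 0)
  M1 = (+0.1195, +0.1195, 0)
  M2 = (+0.1195, -0.1195, 0)
  M3 = (-0.1195, -0.1195, 0)
Detected image corners:
  c0 = (188.066878, 239.392651) px
  c1 = (358.335618, 257.176205) px
  c2 = (367.108491, 13.955205) px
  c3 = (179.623185, 14.672099) px
Planar DLT: solve 8×8 A·h = b for H (H[2,2]=1):
  H  [+652.28265 +110.76606 +269.58671]
  H  [-7.80097 +1030.19305 +136.74823]
  H  [-0.34552 +0.40239 +1.00000]
B = K⁻¹H; ‖b₁‖=1.816985, ‖b₂‖=1.816985; λ = 2/(‖b₁‖+‖b₂‖) = 0.550362, sign → tz>0 ⇒ λ=+0.550362
r₁ = λ·B[:,0] = (+0.97910,+0.07212,-0.19016); r₂ = λ·B[:,1] = (-0.02879,+0.97474,+0.22146)
r₃ = r₁×r₂ = (+0.20133,-0.21136,+0.95645); SVD([r₁ r₂ r₃]) → R = UVᵀ:
  R  [+0.97910 -0.02879 +0.20133]
  R  [+0.07212 +0.97474 -0.21136]
  R  [-0.19016 +0.22146 +0.95645]
t = (-0.07880, -0.09036, +0.55036) m
tr R = 2.910292; θ = arccos((tr R − 1)/2) = 0.300644 rad = 17.226°
axis k = ((R−Rᵀ)₃₂, (R−Rᵀ)₁₃, (R−Rᵀ)₂₁) / (2 sinθ) = (+0.730783, +0.661002, +0.170388)
rvec = θ·k = (+0.219705, +0.198726, +0.051226)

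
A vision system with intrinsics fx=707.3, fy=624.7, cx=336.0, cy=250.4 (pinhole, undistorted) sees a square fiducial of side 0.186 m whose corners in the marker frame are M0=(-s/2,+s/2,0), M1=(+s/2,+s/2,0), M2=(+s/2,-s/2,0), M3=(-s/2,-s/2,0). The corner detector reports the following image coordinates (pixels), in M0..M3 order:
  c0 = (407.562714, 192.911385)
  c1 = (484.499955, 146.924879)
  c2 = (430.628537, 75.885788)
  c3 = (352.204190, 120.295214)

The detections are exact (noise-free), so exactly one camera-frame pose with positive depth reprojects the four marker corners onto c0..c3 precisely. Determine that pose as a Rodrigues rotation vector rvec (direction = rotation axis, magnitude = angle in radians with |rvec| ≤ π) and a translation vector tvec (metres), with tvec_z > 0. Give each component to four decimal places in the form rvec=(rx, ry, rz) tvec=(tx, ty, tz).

rvec=(-0.0330, -0.1718, -0.5952) tvec=(0.1583, -0.2511, 1.3451)

Intrinsics K: fx=707.3, fy=624.7, cx=336.0, cy=250.4
Marker side s = 0.186 m; corners in marker frame (Z=0):
  M0 = (-0.0930, +0.0930, 0)
  M1 = (+0.0930, +0.0930, 0)
  M2 = (+0.0930, -0.0930, 0)
  M3 = (-0.0930, -0.0930, 0)
Detected image corners:
  c0 = (407.562714, 192.911385) px
  c1 = (484.499955, 146.924879) px
  c2 = (430.628537, 75.885788) px
  c3 = (352.204190, 120.295214) px
Planar DLT: solve 8×8 A·h = b for H (H[2,2]=1):
  H  [+470.70251 +299.36720 +419.21674]
  H  [-226.02159 +387.97161 +133.78409]
  H  [+0.12674 +0.01382 +1.00000]
B = K⁻¹H; ‖b₁‖=0.743424, ‖b₂‖=0.743424; λ = 2/(‖b₁‖+‖b₂‖) = 1.345127, sign → tz>0 ⇒ λ=+1.345127
r₁ = λ·B[:,0] = (+0.81419,-0.55501,+0.17048); r₂ = λ·B[:,1] = (+0.56050,+0.82795,+0.01859)
r₃ = r₁×r₂ = (-0.15146,+0.08042,+0.98519); SVD([r₁ r₂ r₃]) → R = UVᵀ:
  R  [+0.81419 +0.56050 -0.15146]
  R  [-0.55501 +0.82795 +0.08042]
  R  [+0.17048 +0.01859 +0.98519]
t = (+0.15826, -0.25110, +1.34513) m
tr R = 2.627316; θ = arccos((tr R − 1)/2) = 0.620379 rad = 35.545°
axis k = ((R−Rᵀ)₃₂, (R−Rᵀ)₁₃, (R−Rᵀ)₂₁) / (2 sinθ) = (-0.053185, -0.276898, -0.959426)
rvec = θ·k = (-0.032995, -0.171781, -0.595208)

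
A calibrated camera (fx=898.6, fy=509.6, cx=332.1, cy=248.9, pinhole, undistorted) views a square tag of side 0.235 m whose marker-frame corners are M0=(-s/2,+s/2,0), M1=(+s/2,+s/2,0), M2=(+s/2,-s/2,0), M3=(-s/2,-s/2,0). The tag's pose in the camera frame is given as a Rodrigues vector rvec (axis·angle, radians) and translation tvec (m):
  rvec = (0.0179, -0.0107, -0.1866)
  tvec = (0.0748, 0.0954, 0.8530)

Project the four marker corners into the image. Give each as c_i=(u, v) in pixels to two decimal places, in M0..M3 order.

c0=(312.25, 387.70) c1=(554.62, 361.40) c2=(509.81, 223.86) c3=(266.07, 249.96)

Intrinsics K: fx=898.6, fy=509.6, cx=332.1, cy=248.9
Marker side s = 0.235 m; corners in marker frame (Z=0):
  M0 = (-0.1175, +0.1175, 0)
  M1 = (+0.1175, +0.1175, 0)
  M2 = (+0.1175, -0.1175, 0)
  M3 = (-0.1175, -0.1175, 0)
rvec = (0.0179, -0.0107, -0.1866), |rvec| = θ = 0.18776 rad = 10.758°
Rodrigues: sinθ=0.18666, 1−cosθ=0.01758; R = I + sinθ·[k]× + (1−cosθ)·[k]×²:
    [+0.98258 +0.18541 -0.01230]
    [-0.18560 +0.98248 -0.01680]
    [+0.00897 +0.01879 +0.99978]
t = (0.0748, 0.0954, 0.8530) m
M0: Pc = R·M0+t = (-0.01887, +0.23265, +0.85415); u = 898.6·(-0.01887)/0.85415 + 332.1 = 312.2502, v = 509.6·(+0.23265)/0.85415 + 248.9 = 387.7021
M1: Pc = R·M1+t = (+0.21204, +0.18903, +0.85626); u = 898.6·(+0.21204)/0.85626 + 332.1 = 554.6236, v = 509.6·(+0.18903)/0.85626 + 248.9 = 361.4023
M2: Pc = R·M2+t = (+0.16847, -0.04185, +0.85185); u = 898.6·(+0.16847)/0.85185 + 332.1 = 509.8143, v = 509.6·(-0.04185)/0.85185 + 248.9 = 223.8643
M3: Pc = R·M3+t = (-0.06244, +0.00177, +0.84974); u = 898.6·(-0.06244)/0.84974 + 332.1 = 266.0703, v = 509.6·(+0.00177)/0.84974 + 248.9 = 249.9594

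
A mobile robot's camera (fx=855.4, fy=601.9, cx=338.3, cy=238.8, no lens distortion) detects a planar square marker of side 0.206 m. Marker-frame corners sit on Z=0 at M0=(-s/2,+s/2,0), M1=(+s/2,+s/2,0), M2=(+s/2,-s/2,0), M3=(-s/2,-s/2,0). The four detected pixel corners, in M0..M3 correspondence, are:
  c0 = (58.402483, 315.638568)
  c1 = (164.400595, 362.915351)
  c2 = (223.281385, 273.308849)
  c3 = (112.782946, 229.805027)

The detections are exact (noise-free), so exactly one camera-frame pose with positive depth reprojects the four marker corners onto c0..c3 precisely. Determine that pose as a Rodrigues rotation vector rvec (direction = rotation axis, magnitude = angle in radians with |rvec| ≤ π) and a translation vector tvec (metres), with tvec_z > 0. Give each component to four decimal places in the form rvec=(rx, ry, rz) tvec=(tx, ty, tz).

rvec=(0.0196, 0.3323, 0.4527) tvec=(-0.2950, 0.1181, 1.2606)

Intrinsics K: fx=855.4, fy=601.9, cx=338.3, cy=238.8
Marker side s = 0.206 m; corners in marker frame (Z=0):
  M0 = (-0.1030, +0.1030, 0)
  M1 = (+0.1030, +0.1030, 0)
  M2 = (+0.1030, -0.1030, 0)
  M3 = (-0.1030, -0.1030, 0)
Detected image corners:
  c0 = (58.402483, 315.638568) px
  c1 = (164.400595, 362.915351) px
  c2 = (223.281385, 273.308849) px
  c3 = (112.782946, 229.805027) px
Planar DLT: solve 8×8 A·h = b for H (H[2,2]=1):
  H  [+490.95561 -264.44870 +138.13020]
  H  [+147.59125 +447.11725 +295.16990]
  H  [-0.24649 +0.07286 +1.00000]
B = K⁻¹H; ‖b₁‖=0.793244, ‖b₂‖=0.793244; λ = 2/(‖b₁‖+‖b₂‖) = 1.260647, sign → tz>0 ⇒ λ=+1.260647
r₁ = λ·B[:,0] = (+0.84644,+0.43241,-0.31074); r₂ = λ·B[:,1] = (-0.42606,+0.90002,+0.09185)
r₃ = r₁×r₂ = (+0.31939,+0.05465,+0.94605); SVD([r₁ r₂ r₃]) → R = UVᵀ:
  R  [+0.84644 -0.42606 +0.31939]
  R  [+0.43241 +0.90002 +0.05465]
  R  [-0.31074 +0.09185 +0.94605]
t = (-0.29500, +0.11806, +1.26065) m
tr R = 2.692508; θ = arccos((tr R − 1)/2) = 0.561882 rad = 32.193°
axis k = ((R−Rᵀ)₃₂, (R−Rᵀ)₁₃, (R−Rᵀ)₂₁) / (2 sinθ) = (+0.034916, +0.591366, +0.805647)
rvec = θ·k = (+0.019619, +0.332278, +0.452679)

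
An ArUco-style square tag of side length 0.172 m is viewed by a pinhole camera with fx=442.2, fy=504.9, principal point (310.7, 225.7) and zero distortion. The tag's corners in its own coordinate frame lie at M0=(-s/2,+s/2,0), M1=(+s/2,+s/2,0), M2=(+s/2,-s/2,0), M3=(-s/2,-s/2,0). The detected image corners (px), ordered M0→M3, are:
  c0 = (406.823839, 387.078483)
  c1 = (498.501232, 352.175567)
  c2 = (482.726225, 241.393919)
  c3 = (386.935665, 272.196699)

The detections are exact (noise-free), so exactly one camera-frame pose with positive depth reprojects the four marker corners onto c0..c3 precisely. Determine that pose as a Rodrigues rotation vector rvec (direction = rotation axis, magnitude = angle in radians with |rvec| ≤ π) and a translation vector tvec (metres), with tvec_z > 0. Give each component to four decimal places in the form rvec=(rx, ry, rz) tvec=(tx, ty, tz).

rvec=(0.1253, -0.2143, -0.2313) tvec=(0.2199, 0.1263, 0.7239)

Intrinsics K: fx=442.2, fy=504.9, cx=310.7, cy=225.7
Marker side s = 0.172 m; corners in marker frame (Z=0):
  M0 = (-0.0860, +0.0860, 0)
  M1 = (+0.0860, +0.0860, 0)
  M2 = (+0.0860, -0.0860, 0)
  M3 = (-0.0860, -0.0860, 0)
Detected image corners:
  c0 = (406.823839, 387.078483) px
  c1 = (498.501232, 352.175567) px
  c2 = (482.726225, 241.393919) px
  c3 = (386.935665, 272.196699) px
Planar DLT: solve 8×8 A·h = b for H (H[2,2]=1):
  H  [+664.81884 +193.76376 +444.99343]
  H  [-106.46904 +719.50712 +313.81702]
  H  [+0.27057 +0.20365 +1.00000]
B = K⁻¹H; ‖b₁‖=1.381355, ‖b₂‖=1.381355; λ = 2/(‖b₁‖+‖b₂‖) = 0.723927, sign → tz>0 ⇒ λ=+0.723927
r₁ = λ·B[:,0] = (+0.95075,-0.24021,+0.19587); r₂ = λ·B[:,1] = (+0.21362,+0.96573,+0.14743)
r₃ = r₁×r₂ = (-0.22457,-0.09833,+0.96948); SVD([r₁ r₂ r₃]) → R = UVᵀ:
  R  [+0.95075 +0.21362 -0.22457]
  R  [-0.24021 +0.96573 -0.09833]
  R  [+0.19587 +0.14743 +0.96948]
t = (+0.21985, +0.12634, +0.72393) m
tr R = 2.885965; θ = arccos((tr R − 1)/2) = 0.339316 rad = 19.441°
axis k = ((R−Rᵀ)₃₂, (R−Rᵀ)₁₃, (R−Rᵀ)₂₁) / (2 sinθ) = (+0.369177, -0.631595, -0.681760)
rvec = θ·k = (+0.125268, -0.214310, -0.231332)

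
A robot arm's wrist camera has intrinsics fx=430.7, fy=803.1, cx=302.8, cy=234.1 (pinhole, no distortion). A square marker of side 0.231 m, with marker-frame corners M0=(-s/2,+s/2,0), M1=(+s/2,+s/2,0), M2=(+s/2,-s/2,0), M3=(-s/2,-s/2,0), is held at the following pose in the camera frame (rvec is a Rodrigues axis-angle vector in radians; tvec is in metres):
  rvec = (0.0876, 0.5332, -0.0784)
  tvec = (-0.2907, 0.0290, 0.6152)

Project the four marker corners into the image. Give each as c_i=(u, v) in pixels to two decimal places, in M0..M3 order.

c0=(63.51, 410.53) c1=(164.98, 430.40) c2=(143.69, 99.95) c3=(43.77, 138.07)

Intrinsics K: fx=430.7, fy=803.1, cx=302.8, cy=234.1
Marker side s = 0.231 m; corners in marker frame (Z=0):
  M0 = (-0.1155, +0.1155, 0)
  M1 = (+0.1155, +0.1155, 0)
  M2 = (+0.1155, -0.1155, 0)
  M3 = (-0.1155, -0.1155, 0)
rvec = (0.0876, 0.5332, -0.0784), |rvec| = θ = 0.54601 rad = 31.284°
Rodrigues: sinθ=0.51928, 1−cosθ=0.14539; R = I + sinθ·[k]× + (1−cosθ)·[k]×²:
    [+0.85835 +0.09734 +0.50375]
    [-0.05178 +0.99326 -0.10370]
    [-0.51045 +0.06292 +0.85760]
t = (-0.2907, 0.0290, 0.6152) m
M0: Pc = R·M0+t = (-0.37860, +0.14970, +0.68142); u = 430.7·(-0.37860)/0.68142 + 302.8 = 63.5052, v = 803.1·(+0.14970)/0.68142 + 234.1 = 410.5333
M1: Pc = R·M1+t = (-0.18032, +0.13774, +0.56351); u = 430.7·(-0.18032)/0.56351 + 302.8 = 164.9803, v = 803.1·(+0.13774)/0.56351 + 234.1 = 430.4041
M2: Pc = R·M2+t = (-0.20280, -0.09170, +0.54898); u = 430.7·(-0.20280)/0.54898 + 302.8 = 143.6898, v = 803.1·(-0.09170)/0.54898 + 234.1 = 99.9479
M3: Pc = R·M3+t = (-0.40108, -0.07974, +0.66689); u = 430.7·(-0.40108)/0.66689 + 302.8 = 43.7673, v = 803.1·(-0.07974)/0.66689 + 234.1 = 138.0725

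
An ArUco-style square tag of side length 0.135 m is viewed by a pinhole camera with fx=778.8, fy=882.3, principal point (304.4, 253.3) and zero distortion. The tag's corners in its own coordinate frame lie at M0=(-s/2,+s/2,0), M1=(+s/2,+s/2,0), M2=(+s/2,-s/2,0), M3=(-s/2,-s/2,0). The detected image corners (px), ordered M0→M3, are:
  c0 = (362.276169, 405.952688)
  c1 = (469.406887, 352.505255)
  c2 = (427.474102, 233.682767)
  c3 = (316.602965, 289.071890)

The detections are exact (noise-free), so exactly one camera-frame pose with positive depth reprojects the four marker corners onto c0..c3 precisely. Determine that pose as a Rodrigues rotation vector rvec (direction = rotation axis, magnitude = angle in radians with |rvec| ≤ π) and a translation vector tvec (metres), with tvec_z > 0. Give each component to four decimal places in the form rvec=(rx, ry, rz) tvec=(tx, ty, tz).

rvec=(0.2253, -0.0439, -0.4141) tvec=(0.1019, 0.0681, 0.8831)

Intrinsics K: fx=778.8, fy=882.3, cx=304.4, cy=253.3
Marker side s = 0.135 m; corners in marker frame (Z=0):
  M0 = (-0.0675, +0.0675, 0)
  M1 = (+0.0675, +0.0675, 0)
  M2 = (+0.0675, -0.0675, 0)
  M3 = (-0.0675, -0.0675, 0)
Detected image corners:
  c0 = (362.276169, 405.952688) px
  c1 = (469.406887, 352.505255) px
  c2 = (427.474102, 233.682767) px
  c3 = (316.602965, 289.071890) px
Planar DLT: solve 8×8 A·h = b for H (H[2,2]=1):
  H  [+805.62332 +425.22902 +394.30366]
  H  [-404.23591 +954.89770 +321.32771]
  H  [-0.00394 +0.25577 +1.00000]
B = K⁻¹H; ‖b₁‖=1.132321, ‖b₂‖=1.132321; λ = 2/(‖b₁‖+‖b₂‖) = 0.883142, sign → tz>0 ⇒ λ=+0.883142
r₁ = λ·B[:,0] = (+0.91492,-0.40362,-0.00348); r₂ = λ·B[:,1] = (+0.39391,+0.89096,+0.22588)
r₃ = r₁×r₂ = (-0.08807,-0.20803,+0.97415); SVD([r₁ r₂ r₃]) → R = UVᵀ:
  R  [+0.91492 +0.39391 -0.08807]
  R  [-0.40362 +0.89096 -0.20803]
  R  [-0.00348 +0.22588 +0.97415]
t = (+0.10195, +0.06809, +0.88314) m
tr R = 2.780027; θ = arccos((tr R − 1)/2) = 0.473421 rad = 27.125°
axis k = ((R−Rᵀ)₃₂, (R−Rᵀ)₁₃, (R−Rᵀ)₂₁) / (2 sinθ) = (+0.475856, -0.092769, -0.874617)
rvec = θ·k = (+0.225280, -0.043919, -0.414062)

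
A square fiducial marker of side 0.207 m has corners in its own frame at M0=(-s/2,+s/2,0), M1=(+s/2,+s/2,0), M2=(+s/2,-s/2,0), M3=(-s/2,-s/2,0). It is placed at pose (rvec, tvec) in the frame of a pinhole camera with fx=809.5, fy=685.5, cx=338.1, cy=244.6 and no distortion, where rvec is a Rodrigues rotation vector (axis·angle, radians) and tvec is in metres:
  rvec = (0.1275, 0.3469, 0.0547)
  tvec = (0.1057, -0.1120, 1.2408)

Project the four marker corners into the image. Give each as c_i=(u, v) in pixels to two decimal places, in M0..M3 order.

c0=(341.39, 235.41) c1=(470.56, 243.65) c2=(478.08, 125.74) c3=(345.66, 123.81)

Intrinsics K: fx=809.5, fy=685.5, cx=338.1, cy=244.6
Marker side s = 0.207 m; corners in marker frame (Z=0):
  M0 = (-0.1035, +0.1035, 0)
  M1 = (+0.1035, +0.1035, 0)
  M2 = (+0.1035, -0.1035, 0)
  M3 = (-0.1035, -0.1035, 0)
rvec = (0.1275, 0.3469, 0.0547), |rvec| = θ = 0.37361 rad = 21.407°
Rodrigues: sinθ=0.36498, 1−cosθ=0.06899; R = I + sinθ·[k]× + (1−cosθ)·[k]×²:
    [+0.93905 -0.03158 +0.34233]
    [+0.07530 +0.99049 -0.11518]
    [-0.33544 +0.13393 +0.93249]
t = (0.1057, -0.1120, 1.2408) m
M0: Pc = R·M0+t = (+0.00524, -0.01728, +1.28938); u = 809.5·(+0.00524)/1.28938 + 338.1 = 341.3899, v = 685.5·(-0.01728)/1.28938 + 244.6 = 235.4143
M1: Pc = R·M1+t = (+0.19962, -0.00169, +1.21994); u = 809.5·(+0.19962)/1.21994 + 338.1 = 470.5610, v = 685.5·(-0.00169)/1.21994 + 244.6 = 243.6495
M2: Pc = R·M2+t = (+0.20616, -0.20672, +1.19222); u = 809.5·(+0.20616)/1.19222 + 338.1 = 478.0795, v = 685.5·(-0.20672)/1.19222 + 244.6 = 125.7392
M3: Pc = R·M3+t = (+0.01178, -0.22231, +1.26166); u = 809.5·(+0.01178)/1.26166 + 338.1 = 345.6562, v = 685.5·(-0.22231)/1.26166 + 244.6 = 123.8123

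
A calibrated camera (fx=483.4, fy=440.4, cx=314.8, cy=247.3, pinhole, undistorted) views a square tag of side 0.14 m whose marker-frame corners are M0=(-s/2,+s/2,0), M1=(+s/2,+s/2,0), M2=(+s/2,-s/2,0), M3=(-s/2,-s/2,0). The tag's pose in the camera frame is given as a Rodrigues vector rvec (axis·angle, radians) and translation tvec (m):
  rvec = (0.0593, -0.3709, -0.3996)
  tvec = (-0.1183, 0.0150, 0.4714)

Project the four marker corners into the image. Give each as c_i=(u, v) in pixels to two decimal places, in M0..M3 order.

Intrinsics K: fx=483.4, fy=440.4, cx=314.8, cy=247.3
Marker side s = 0.14 m; corners in marker frame (Z=0):
  M0 = (-0.0700, +0.0700, 0)
  M1 = (+0.0700, +0.0700, 0)
  M2 = (+0.0700, -0.0700, 0)
  M3 = (-0.0700, -0.0700, 0)
rvec = (0.0593, -0.3709, -0.3996), |rvec| = θ = 0.54842 rad = 31.422°
Rodrigues: sinθ=0.52134, 1−cosθ=0.14665; R = I + sinθ·[k]× + (1−cosθ)·[k]×²:
    [+0.85506 +0.36914 -0.36414]
    [-0.39059 +0.92043 +0.01590]
    [+0.34103 +0.12864 +0.93121]
t = (-0.1183, 0.0150, 0.4714) m
M0: Pc = R·M0+t = (-0.15231, +0.10677, +0.45653); u = 483.4·(-0.15231)/0.45653 + 314.8 = 153.5217, v = 440.4·(+0.10677)/0.45653 + 247.3 = 350.2983
M1: Pc = R·M1+t = (-0.03261, +0.05209, +0.50428); u = 483.4·(-0.03261)/0.50428 + 314.8 = 283.5444, v = 440.4·(+0.05209)/0.50428 + 247.3 = 292.7903
M2: Pc = R·M2+t = (-0.08429, -0.07677, +0.48627); u = 483.4·(-0.08429)/0.48627 + 314.8 = 231.0115, v = 440.4·(-0.07677)/0.48627 + 247.3 = 177.7702
M3: Pc = R·M3+t = (-0.20399, -0.02209, +0.43852); u = 483.4·(-0.20399)/0.43852 + 314.8 = 89.9293, v = 440.4·(-0.02209)/0.43852 + 247.3 = 225.1171

c0=(153.52, 350.30) c1=(283.54, 292.79) c2=(231.01, 177.77) c3=(89.93, 225.12)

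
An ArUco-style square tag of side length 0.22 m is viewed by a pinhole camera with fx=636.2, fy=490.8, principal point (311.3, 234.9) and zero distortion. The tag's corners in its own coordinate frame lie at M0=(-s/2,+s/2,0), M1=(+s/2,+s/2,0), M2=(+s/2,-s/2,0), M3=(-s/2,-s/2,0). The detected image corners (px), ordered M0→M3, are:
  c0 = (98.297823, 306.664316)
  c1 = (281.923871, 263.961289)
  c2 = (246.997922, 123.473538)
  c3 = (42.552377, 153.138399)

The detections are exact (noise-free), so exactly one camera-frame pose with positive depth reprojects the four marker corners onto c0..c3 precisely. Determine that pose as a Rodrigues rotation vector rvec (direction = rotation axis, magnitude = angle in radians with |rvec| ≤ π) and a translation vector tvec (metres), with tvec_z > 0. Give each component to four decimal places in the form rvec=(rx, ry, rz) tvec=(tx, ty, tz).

Intrinsics K: fx=636.2, fy=490.8, cx=311.3, cy=234.9
Marker side s = 0.22 m; corners in marker frame (Z=0):
  M0 = (-0.1100, +0.1100, 0)
  M1 = (+0.1100, +0.1100, 0)
  M2 = (+0.1100, -0.1100, 0)
  M3 = (-0.1100, -0.1100, 0)
Detected image corners:
  c0 = (98.297823, 306.664316) px
  c1 = (281.923871, 263.961289) px
  c2 = (246.997922, 123.473538) px
  c3 = (42.552377, 153.138399) px
Planar DLT: solve 8×8 A·h = b for H (H[2,2]=1):
  H  [+962.88373 +265.80554 +173.65065]
  H  [-60.89618 +745.41920 +213.83355]
  H  [+0.49473 +0.37212 +1.00000]
B = K⁻¹H; ‖b₁‖=1.411195, ‖b₂‖=1.411195; λ = 2/(‖b₁‖+‖b₂‖) = 0.708619, sign → tz>0 ⇒ λ=+0.708619
r₁ = λ·B[:,0] = (+0.90095,-0.25571,+0.35058); r₂ = λ·B[:,1] = (+0.16703,+0.95003,+0.26369)
r₃ = r₁×r₂ = (-0.40049,-0.17901,+0.89864); SVD([r₁ r₂ r₃]) → R = UVᵀ:
  R  [+0.90095 +0.16703 -0.40049]
  R  [-0.25571 +0.95003 -0.17901]
  R  [+0.35058 +0.26369 +0.89864]
t = (-0.15332, -0.03042, +0.70862) m
tr R = 2.749627; θ = arccos((tr R − 1)/2) = 0.505746 rad = 28.977°
axis k = ((R−Rᵀ)₃₂, (R−Rᵀ)₁₃, (R−Rᵀ)₂₁) / (2 sinθ) = (+0.456908, -0.775160, -0.436306)
rvec = θ·k = (+0.231079, -0.392034, -0.220660)

rvec=(0.2311, -0.3920, -0.2207) tvec=(-0.1533, -0.0304, 0.7086)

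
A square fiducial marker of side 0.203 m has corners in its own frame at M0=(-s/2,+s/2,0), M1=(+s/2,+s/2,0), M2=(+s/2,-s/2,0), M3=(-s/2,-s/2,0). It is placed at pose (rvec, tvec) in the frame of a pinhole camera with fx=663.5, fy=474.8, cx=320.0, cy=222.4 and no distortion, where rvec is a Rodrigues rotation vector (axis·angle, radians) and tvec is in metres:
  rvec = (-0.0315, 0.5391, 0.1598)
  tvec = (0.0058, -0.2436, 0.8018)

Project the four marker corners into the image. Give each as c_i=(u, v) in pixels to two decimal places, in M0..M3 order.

c0=(245.29, 134.70) c1=(386.68, 140.91) c2=(415.64, 13.53) c3=(270.31, 22.88)

Intrinsics K: fx=663.5, fy=474.8, cx=320.0, cy=222.4
Marker side s = 0.203 m; corners in marker frame (Z=0):
  M0 = (-0.1015, +0.1015, 0)
  M1 = (+0.1015, +0.1015, 0)
  M2 = (+0.1015, -0.1015, 0)
  M3 = (-0.1015, -0.1015, 0)
rvec = (-0.0315, 0.5391, 0.1598), |rvec| = θ = 0.56317 rad = 32.267°
Rodrigues: sinθ=0.53387, 1−cosθ=0.15443; R = I + sinθ·[k]× + (1−cosθ)·[k]×²:
    [+0.84605 -0.15975 +0.50860]
    [+0.14322 +0.98708 +0.07181]
    [-0.51350 +0.01209 +0.85800]
t = (0.0058, -0.2436, 0.8018) m
M0: Pc = R·M0+t = (-0.09629, -0.15795, +0.85515); u = 663.5·(-0.09629)/0.85515 + 320.0 = 245.2901, v = 474.8·(-0.15795)/0.85515 + 222.4 = 134.7034
M1: Pc = R·M1+t = (+0.07546, -0.12887, +0.75091); u = 663.5·(+0.07546)/0.75091 + 320.0 = 386.6756, v = 474.8·(-0.12887)/0.75091 + 222.4 = 140.9123
M2: Pc = R·M2+t = (+0.10789, -0.32925, +0.74845); u = 663.5·(+0.10789)/0.74845 + 320.0 = 415.6434, v = 474.8·(-0.32925)/0.74845 + 222.4 = 13.5304
M3: Pc = R·M3+t = (-0.06386, -0.35833, +0.85269); u = 663.5·(-0.06386)/0.85269 + 320.0 = 270.3098, v = 474.8·(-0.35833)/0.85269 + 222.4 = 22.8759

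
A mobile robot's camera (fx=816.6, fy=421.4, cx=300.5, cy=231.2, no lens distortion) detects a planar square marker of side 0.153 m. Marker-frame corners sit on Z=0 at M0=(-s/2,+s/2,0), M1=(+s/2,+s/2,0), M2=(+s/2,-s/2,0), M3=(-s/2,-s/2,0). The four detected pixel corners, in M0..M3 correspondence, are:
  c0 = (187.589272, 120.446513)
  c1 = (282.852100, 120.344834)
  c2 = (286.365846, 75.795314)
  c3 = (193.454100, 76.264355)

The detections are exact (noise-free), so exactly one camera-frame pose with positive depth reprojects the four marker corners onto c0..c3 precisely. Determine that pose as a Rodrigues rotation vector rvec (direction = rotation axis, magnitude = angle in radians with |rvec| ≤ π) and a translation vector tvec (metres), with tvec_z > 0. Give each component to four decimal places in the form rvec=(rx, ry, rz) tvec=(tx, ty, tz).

Intrinsics K: fx=816.6, fy=421.4, cx=300.5, cy=231.2
Marker side s = 0.153 m; corners in marker frame (Z=0):
  M0 = (-0.0765, +0.0765, 0)
  M1 = (+0.0765, +0.0765, 0)
  M2 = (+0.0765, -0.0765, 0)
  M3 = (-0.0765, -0.0765, 0)
Detected image corners:
  c0 = (187.589272, 120.446513) px
  c1 = (282.852100, 120.344834) px
  c2 = (286.365846, 75.795314) px
  c3 = (193.454100, 76.264355) px
Planar DLT: solve 8×8 A·h = b for H (H[2,2]=1):
  H  [+601.74129 -70.13451 +237.39651]
  H  [-7.30049 +273.65727 +97.93153]
  H  [-0.05519 -0.16607 +1.00000]
B = K⁻¹H; ‖b₁‖=0.759314, ‖b₂‖=0.759314; λ = 2/(‖b₁‖+‖b₂‖) = 1.316979, sign → tz>0 ⇒ λ=+1.316979
r₁ = λ·B[:,0] = (+0.99721,+0.01706,-0.07268); r₂ = λ·B[:,1] = (-0.03263,+0.97524,-0.21871)
r₃ = r₁×r₂ = (+0.06715,+0.22048,+0.97308); SVD([r₁ r₂ r₃]) → R = UVᵀ:
  R  [+0.99721 -0.03263 +0.06715]
  R  [+0.01706 +0.97524 +0.22048]
  R  [-0.07268 -0.21871 +0.97308]
t = (-0.10177, -0.41650, +1.31698) m
tr R = 2.945531; θ = arccos((tr R − 1)/2) = 0.233919 rad = 13.403°
axis k = ((R−Rᵀ)₃₂, (R−Rᵀ)₁₃, (R−Rᵀ)₂₁) / (2 sinθ) = (-0.947381, +0.301632, +0.107178)
rvec = θ·k = (-0.221610, +0.070557, +0.025071)

rvec=(-0.2216, 0.0706, 0.0251) tvec=(-0.1018, -0.4165, 1.3170)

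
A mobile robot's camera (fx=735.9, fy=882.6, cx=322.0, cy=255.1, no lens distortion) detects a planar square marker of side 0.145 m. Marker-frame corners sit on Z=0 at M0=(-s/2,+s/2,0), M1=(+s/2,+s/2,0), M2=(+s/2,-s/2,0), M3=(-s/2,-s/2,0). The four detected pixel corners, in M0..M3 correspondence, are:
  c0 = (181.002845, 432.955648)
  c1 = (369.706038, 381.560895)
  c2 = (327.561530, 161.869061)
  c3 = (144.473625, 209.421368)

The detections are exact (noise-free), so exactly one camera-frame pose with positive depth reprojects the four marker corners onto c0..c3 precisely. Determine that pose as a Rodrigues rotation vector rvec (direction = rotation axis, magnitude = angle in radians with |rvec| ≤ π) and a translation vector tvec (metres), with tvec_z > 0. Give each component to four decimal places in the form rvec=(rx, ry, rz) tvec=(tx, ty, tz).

rvec=(-0.1296, -0.0254, -0.2194) tvec=(-0.0505, 0.0251, 0.5622)

Intrinsics K: fx=735.9, fy=882.6, cx=322.0, cy=255.1
Marker side s = 0.145 m; corners in marker frame (Z=0):
  M0 = (-0.0725, +0.0725, 0)
  M1 = (+0.0725, +0.0725, 0)
  M2 = (+0.0725, -0.0725, 0)
  M3 = (-0.0725, -0.0725, 0)
Detected image corners:
  c0 = (181.002845, 432.955648) px
  c1 = (369.706038, 381.560895) px
  c2 = (327.561530, 161.869061) px
  c3 = (144.473625, 209.421368) px
Planar DLT: solve 8×8 A·h = b for H (H[2,2]=1):
  H  [+1299.56524 +214.34655 +255.83808]
  H  [-320.29794 +1462.16448 +294.53445]
  H  [+0.06977 -0.22309 +1.00000]
B = K⁻¹H; ‖b₁‖=1.778568, ‖b₂‖=1.778568; λ = 2/(‖b₁‖+‖b₂‖) = 0.562250, sign → tz>0 ⇒ λ=+0.562250
r₁ = λ·B[:,0] = (+0.97574,-0.21538,+0.03923); r₂ = λ·B[:,1] = (+0.21865,+0.96771,-0.12543)
r₃ = r₁×r₂ = (-0.01095,+0.13097,+0.99133); SVD([r₁ r₂ r₃]) → R = UVᵀ:
  R  [+0.97574 +0.21865 -0.01095]
  R  [-0.21538 +0.96771 +0.13097]
  R  [+0.03923 -0.12543 +0.99133]
t = (-0.05055, +0.02512, +0.56225) m
tr R = 2.934776; θ = arccos((tr R − 1)/2) = 0.256088 rad = 14.673°
axis k = ((R−Rᵀ)₃₂, (R−Rᵀ)₁₃, (R−Rᵀ)₂₁) / (2 sinθ) = (-0.506115, -0.099050, -0.856760)
rvec = θ·k = (-0.129610, -0.025366, -0.219406)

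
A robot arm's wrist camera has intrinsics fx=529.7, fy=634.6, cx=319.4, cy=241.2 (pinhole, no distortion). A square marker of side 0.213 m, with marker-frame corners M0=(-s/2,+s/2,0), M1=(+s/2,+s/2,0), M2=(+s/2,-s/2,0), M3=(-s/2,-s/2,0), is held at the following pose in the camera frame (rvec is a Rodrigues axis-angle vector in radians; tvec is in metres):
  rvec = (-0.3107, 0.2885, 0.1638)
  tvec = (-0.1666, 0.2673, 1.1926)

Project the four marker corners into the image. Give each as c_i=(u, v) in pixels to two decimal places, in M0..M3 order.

c0=(191.40, 429.75) c1=(278.46, 454.18) c2=(299.67, 336.90) c3=(215.61, 319.66)

Intrinsics K: fx=529.7, fy=634.6, cx=319.4, cy=241.2
Marker side s = 0.213 m; corners in marker frame (Z=0):
  M0 = (-0.1065, +0.1065, 0)
  M1 = (+0.1065, +0.1065, 0)
  M2 = (+0.1065, -0.1065, 0)
  M3 = (-0.1065, -0.1065, 0)
rvec = (-0.3107, 0.2885, 0.1638), |rvec| = θ = 0.45453 rad = 26.043°
Rodrigues: sinθ=0.43904, 1−cosθ=0.10153; R = I + sinθ·[k]× + (1−cosθ)·[k]×²:
    [+0.94591 -0.20227 +0.25366]
    [+0.11417 +0.93937 +0.32334]
    [-0.30368 -0.27689 +0.91165]
t = (-0.1666, 0.2673, 1.1926) m
M0: Pc = R·M0+t = (-0.28888, +0.35518, +1.19545); u = 529.7·(-0.28888)/1.19545 + 319.4 = 191.3981, v = 634.6·(+0.35518)/1.19545 + 241.2 = 429.7478
M1: Pc = R·M1+t = (-0.08740, +0.37950, +1.13077); u = 529.7·(-0.08740)/1.13077 + 319.4 = 278.4571, v = 634.6·(+0.37950)/1.13077 + 241.2 = 454.1805
M2: Pc = R·M2+t = (-0.04432, +0.17942, +1.18975); u = 529.7·(-0.04432)/1.18975 + 319.4 = 299.6683, v = 634.6·(+0.17942)/1.18975 + 241.2 = 336.8986
M3: Pc = R·M3+t = (-0.24580, +0.15510, +1.25443); u = 529.7·(-0.24580)/1.25443 + 319.4 = 215.6087, v = 634.6·(+0.15510)/1.25443 + 241.2 = 319.6622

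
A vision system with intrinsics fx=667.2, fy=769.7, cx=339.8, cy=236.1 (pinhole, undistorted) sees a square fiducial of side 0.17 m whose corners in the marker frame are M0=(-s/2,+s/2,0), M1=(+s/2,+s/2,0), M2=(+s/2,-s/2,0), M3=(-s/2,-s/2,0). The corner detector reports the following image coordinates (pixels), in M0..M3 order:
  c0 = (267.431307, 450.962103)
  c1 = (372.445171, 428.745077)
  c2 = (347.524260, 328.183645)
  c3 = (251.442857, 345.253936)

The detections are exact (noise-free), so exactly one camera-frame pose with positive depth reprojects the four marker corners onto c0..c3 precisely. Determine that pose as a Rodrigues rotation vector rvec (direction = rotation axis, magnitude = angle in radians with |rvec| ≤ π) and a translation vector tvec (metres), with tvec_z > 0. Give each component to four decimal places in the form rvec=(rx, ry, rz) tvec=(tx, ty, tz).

Intrinsics K: fx=667.2, fy=769.7, cx=339.8, cy=236.1
Marker side s = 0.17 m; corners in marker frame (Z=0):
  M0 = (-0.0850, +0.0850, 0)
  M1 = (+0.0850, +0.0850, 0)
  M2 = (+0.0850, -0.0850, 0)
  M3 = (-0.0850, -0.0850, 0)
Detected image corners:
  c0 = (267.431307, 450.962103) px
  c1 = (372.445171, 428.745077) px
  c2 = (347.524260, 328.183645) px
  c3 = (251.442857, 345.253936) px
Planar DLT: solve 8×8 A·h = b for H (H[2,2]=1):
  H  [+648.05168 -52.87701 +310.02173]
  H  [-42.30677 +388.77198 +385.67314]
  H  [+0.18678 -0.56057 +1.00000]
B = K⁻¹H; ‖b₁‖=0.902869, ‖b₂‖=0.902869; λ = 2/(‖b₁‖+‖b₂‖) = 1.107580, sign → tz>0 ⇒ λ=+1.107580
r₁ = λ·B[:,0] = (+0.97044,-0.12433,+0.20687); r₂ = λ·B[:,1] = (+0.22843,+0.74988,-0.62088)
r₃ = r₁×r₂ = (-0.07793,+0.64978,+0.75612); SVD([r₁ r₂ r₃]) → R = UVᵀ:
  R  [+0.97044 +0.22843 -0.07793]
  R  [-0.12433 +0.74988 +0.64978]
  R  [+0.20687 -0.62088 +0.75612]
t = (-0.04943, +0.21523, +1.10758) m
tr R = 2.476437; θ = arccos((tr R − 1)/2) = 0.740371 rad = 42.420°
axis k = ((R−Rᵀ)₃₂, (R−Rᵀ)₁₃, (R−Rᵀ)₂₁) / (2 sinθ) = (-0.941841, -0.211102, -0.261478)
rvec = θ·k = (-0.697312, -0.156294, -0.193591)

rvec=(-0.6973, -0.1563, -0.1936) tvec=(-0.0494, 0.2152, 1.1076)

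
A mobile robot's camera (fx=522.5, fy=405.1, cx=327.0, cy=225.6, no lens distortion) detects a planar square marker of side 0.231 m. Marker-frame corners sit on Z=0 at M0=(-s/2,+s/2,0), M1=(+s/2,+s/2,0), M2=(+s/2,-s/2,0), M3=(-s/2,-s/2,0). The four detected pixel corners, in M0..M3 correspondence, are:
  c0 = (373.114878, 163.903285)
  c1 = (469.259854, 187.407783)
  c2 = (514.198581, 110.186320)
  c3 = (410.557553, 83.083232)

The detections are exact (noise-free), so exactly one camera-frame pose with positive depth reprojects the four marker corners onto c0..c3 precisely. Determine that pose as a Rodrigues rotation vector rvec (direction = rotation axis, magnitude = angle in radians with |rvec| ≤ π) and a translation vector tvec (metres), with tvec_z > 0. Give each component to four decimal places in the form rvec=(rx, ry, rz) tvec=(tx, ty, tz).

Intrinsics K: fx=522.5, fy=405.1, cx=327.0, cy=225.6
Marker side s = 0.231 m; corners in marker frame (Z=0):
  M0 = (-0.1155, +0.1155, 0)
  M1 = (+0.1155, +0.1155, 0)
  M2 = (+0.1155, -0.1155, 0)
  M3 = (-0.1155, -0.1155, 0)
Detected image corners:
  c0 = (373.114878, 163.903285) px
  c1 = (469.259854, 187.407783) px
  c2 = (514.198581, 110.186320) px
  c3 = (410.557553, 83.083232) px
Planar DLT: solve 8×8 A·h = b for H (H[2,2]=1):
  H  [+468.10485 -19.97016 +441.40381]
  H  [+120.41642 +390.85210 +137.90259]
  H  [+0.08226 +0.35877 +1.00000]
B = K⁻¹H; ‖b₁‖=0.884887, ‖b₂‖=0.884887; λ = 2/(‖b₁‖+‖b₂‖) = 1.130088, sign → tz>0 ⇒ λ=+1.130088
r₁ = λ·B[:,0] = (+0.95426,+0.28415,+0.09296); r₂ = λ·B[:,1] = (-0.29693,+0.86455,+0.40544)
r₃ = r₁×r₂ = (+0.03484,-0.41450,+0.90938); SVD([r₁ r₂ r₃]) → R = UVᵀ:
  R  [+0.95426 -0.29693 +0.03484]
  R  [+0.28415 +0.86455 -0.41450]
  R  [+0.09296 +0.40544 +0.90938]
t = (+0.24744, -0.24465, +1.13009) m
tr R = 2.728194; θ = arccos((tr R − 1)/2) = 0.527442 rad = 30.220°
axis k = ((R−Rᵀ)₃₂, (R−Rᵀ)₁₃, (R−Rᵀ)₂₁) / (2 sinθ) = (+0.814527, -0.057734, +0.577246)
rvec = θ·k = (+0.429616, -0.030452, +0.304464)

rvec=(0.4296, -0.0305, 0.3045) tvec=(0.2474, -0.2446, 1.1301)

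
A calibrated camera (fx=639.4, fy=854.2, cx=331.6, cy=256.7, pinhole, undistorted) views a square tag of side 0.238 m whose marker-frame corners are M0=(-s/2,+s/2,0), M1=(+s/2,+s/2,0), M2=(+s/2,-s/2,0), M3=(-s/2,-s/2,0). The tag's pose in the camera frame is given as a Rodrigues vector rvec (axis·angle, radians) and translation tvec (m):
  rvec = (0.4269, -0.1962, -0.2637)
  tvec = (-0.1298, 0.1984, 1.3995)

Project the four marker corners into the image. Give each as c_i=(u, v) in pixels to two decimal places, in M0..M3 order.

Intrinsics K: fx=639.4, fy=854.2, cx=331.6, cy=256.7
Marker side s = 0.238 m; corners in marker frame (Z=0):
  M0 = (-0.1190, +0.1190, 0)
  M1 = (+0.1190, +0.1190, 0)
  M2 = (+0.1190, -0.1190, 0)
  M3 = (-0.1190, -0.1190, 0)
rvec = (0.4269, -0.1962, -0.2637), |rvec| = θ = 0.53877 rad = 30.869°
Rodrigues: sinθ=0.51308, 1−cosθ=0.14166; R = I + sinθ·[k]× + (1−cosθ)·[k]×²:
    [+0.94728 +0.21025 -0.24178]
    [-0.29200 +0.87713 -0.38130]
    [+0.13191 +0.43179 +0.89228]
t = (-0.1298, 0.1984, 1.3995) m
M0: Pc = R·M0+t = (-0.21751, +0.33753, +1.43519); u = 639.4·(-0.21751)/1.43519 + 331.6 = 234.6973, v = 854.2·(+0.33753)/1.43519 + 256.7 = 457.5901
M1: Pc = R·M1+t = (+0.00795, +0.26803, +1.46658); u = 639.4·(+0.00795)/1.46658 + 331.6 = 335.0643, v = 854.2·(+0.26803)/1.46658 + 256.7 = 412.8121
M2: Pc = R·M2+t = (-0.04209, +0.05927, +1.36381); u = 639.4·(-0.04209)/1.36381 + 331.6 = 311.8651, v = 854.2·(+0.05927)/1.36381 + 256.7 = 293.8251
M3: Pc = R·M3+t = (-0.26755, +0.12877, +1.33242); u = 639.4·(-0.26755)/1.33242 + 331.6 = 203.2104, v = 854.2·(+0.12877)/1.33242 + 256.7 = 339.2533

c0=(234.70, 457.59) c1=(335.06, 412.81) c2=(311.87, 293.83) c3=(203.21, 339.25)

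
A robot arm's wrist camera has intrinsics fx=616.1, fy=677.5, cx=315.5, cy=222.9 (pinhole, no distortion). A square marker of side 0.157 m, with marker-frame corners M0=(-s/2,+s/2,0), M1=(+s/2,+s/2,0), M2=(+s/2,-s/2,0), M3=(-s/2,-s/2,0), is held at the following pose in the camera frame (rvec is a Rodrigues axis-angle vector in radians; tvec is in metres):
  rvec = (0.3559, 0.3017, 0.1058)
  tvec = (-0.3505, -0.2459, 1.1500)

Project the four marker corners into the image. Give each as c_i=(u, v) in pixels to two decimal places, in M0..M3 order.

c0=(95.18, 118.50) c1=(166.48, 128.85) c2=(163.19, 33.93) c3=(88.51, 26.61)

Intrinsics K: fx=616.1, fy=677.5, cx=315.5, cy=222.9
Marker side s = 0.157 m; corners in marker frame (Z=0):
  M0 = (-0.0785, +0.0785, 0)
  M1 = (+0.0785, +0.0785, 0)
  M2 = (+0.0785, -0.0785, 0)
  M3 = (-0.0785, -0.0785, 0)
rvec = (0.3559, 0.3017, 0.1058), |rvec| = θ = 0.47842 rad = 27.411°
Rodrigues: sinθ=0.46037, 1−cosθ=0.11227; R = I + sinθ·[k]× + (1−cosθ)·[k]×²:
    [+0.94986 -0.04914 +0.30879]
    [+0.15448 +0.93238 -0.32682]
    [-0.27185 +0.35814 +0.89322]
t = (-0.3505, -0.2459, 1.1500) m
M0: Pc = R·M0+t = (-0.42892, -0.18484, +1.19945); u = 616.1·(-0.42892)/1.19945 + 315.5 = 95.1844, v = 677.5·(-0.18484)/1.19945 + 222.9 = 118.4976
M1: Pc = R·M1+t = (-0.27979, -0.16058, +1.15677); u = 616.1·(-0.27979)/1.15677 + 315.5 = 166.4814, v = 677.5·(-0.16058)/1.15677 + 222.9 = 128.8503
M2: Pc = R·M2+t = (-0.27208, -0.30696, +1.10055); u = 616.1·(-0.27208)/1.10055 + 315.5 = 163.1868, v = 677.5·(-0.30696)/1.10055 + 222.9 = 33.9315
M3: Pc = R·M3+t = (-0.42121, -0.33122, +1.14323); u = 616.1·(-0.42121)/1.14323 + 315.5 = 88.5062, v = 677.5·(-0.33122)/1.14323 + 222.9 = 26.6131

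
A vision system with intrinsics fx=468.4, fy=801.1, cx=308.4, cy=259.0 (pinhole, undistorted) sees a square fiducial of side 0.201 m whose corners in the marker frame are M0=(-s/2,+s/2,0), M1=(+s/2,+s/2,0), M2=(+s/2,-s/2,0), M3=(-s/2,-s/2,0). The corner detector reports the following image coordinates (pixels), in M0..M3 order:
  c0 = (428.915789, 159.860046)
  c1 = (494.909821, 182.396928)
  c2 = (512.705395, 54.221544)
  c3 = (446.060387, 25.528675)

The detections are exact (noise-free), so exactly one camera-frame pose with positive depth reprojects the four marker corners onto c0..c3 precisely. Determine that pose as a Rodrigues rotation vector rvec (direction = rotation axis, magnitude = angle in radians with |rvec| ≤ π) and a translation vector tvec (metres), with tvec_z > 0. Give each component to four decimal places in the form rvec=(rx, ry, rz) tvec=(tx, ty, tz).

Intrinsics K: fx=468.4, fy=801.1, cx=308.4, cy=259.0
Marker side s = 0.201 m; corners in marker frame (Z=0):
  M0 = (-0.1005, +0.1005, 0)
  M1 = (+0.1005, +0.1005, 0)
  M2 = (+0.1005, -0.1005, 0)
  M3 = (-0.1005, -0.1005, 0)
Detected image corners:
  c0 = (428.915789, 159.860046) px
  c1 = (494.909821, 182.396928) px
  c2 = (512.705395, 54.221544) px
  c3 = (446.060387, 25.528675) px
Planar DLT: solve 8×8 A·h = b for H (H[2,2]=1):
  H  [+430.11641 -37.57540 +471.26514]
  H  [+149.73364 +663.74234 +106.46771]
  H  [+0.21287 +0.10491 +1.00000]
B = K⁻¹H; ‖b₁‖=0.815302, ‖b₂‖=0.815302; λ = 2/(‖b₁‖+‖b₂‖) = 1.226539, sign → tz>0 ⇒ λ=+1.226539
r₁ = λ·B[:,0] = (+0.95439,+0.14484,+0.26109); r₂ = λ·B[:,1] = (-0.18311,+0.97463,+0.12867)
r₃ = r₁×r₂ = (-0.23583,-0.17061,+0.95670); SVD([r₁ r₂ r₃]) → R = UVᵀ:
  R  [+0.95439 -0.18311 -0.23583]
  R  [+0.14484 +0.97463 -0.17061]
  R  [+0.26109 +0.12867 +0.95670]
t = (+0.42647, -0.23354, +1.22654) m
tr R = 2.885720; θ = arccos((tr R − 1)/2) = 0.339684 rad = 19.462°
axis k = ((R−Rᵀ)₃₂, (R−Rᵀ)₁₃, (R−Rᵀ)₂₁) / (2 sinθ) = (+0.449129, -0.745704, +0.492147)
rvec = θ·k = (+0.152562, -0.253304, +0.167174)

rvec=(0.1526, -0.2533, 0.1672) tvec=(0.4265, -0.2335, 1.2265)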